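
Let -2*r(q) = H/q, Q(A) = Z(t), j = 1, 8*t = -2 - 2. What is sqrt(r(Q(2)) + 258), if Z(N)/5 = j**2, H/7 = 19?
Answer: sqrt(24470)/10 ≈ 15.643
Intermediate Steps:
t = -1/2 (t = (-2 - 2)/8 = (1/8)*(-4) = -1/2 ≈ -0.50000)
H = 133 (H = 7*19 = 133)
Z(N) = 5 (Z(N) = 5*1**2 = 5*1 = 5)
Q(A) = 5
r(q) = -133/(2*q)
sqrt(r(Q(2)) + 258) = sqrt(-133/2/5 + 258) = sqrt(-133/2*1/5 + 258) = sqrt(-133/10 + 258) = sqrt(2447/10) = sqrt(24470)/10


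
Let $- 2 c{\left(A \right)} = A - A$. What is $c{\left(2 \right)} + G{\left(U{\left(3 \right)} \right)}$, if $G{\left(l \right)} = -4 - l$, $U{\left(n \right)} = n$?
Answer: $-7$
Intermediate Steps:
$c{\left(A \right)} = 0$ ($c{\left(A \right)} = - \frac{A - A}{2} = \left(- \frac{1}{2}\right) 0 = 0$)
$c{\left(2 \right)} + G{\left(U{\left(3 \right)} \right)} = 0 - 7 = -7$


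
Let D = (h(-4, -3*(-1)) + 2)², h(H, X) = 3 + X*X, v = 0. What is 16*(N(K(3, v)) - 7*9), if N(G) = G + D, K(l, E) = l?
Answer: 2176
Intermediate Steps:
h(H, X) = 3 + X²
D = 196 (D = ((3 + (-3*(-1))²) + 2)² = ((3 + 3²) + 2)² = ((3 + 9) + 2)² = (12 + 2)² = 14² = 196)
N(G) = 196 + G (N(G) = G + 196 = 196 + G)
16*(N(K(3, v)) - 7*9) = 16*((196 + 3) - 7*9) = 16*(199 - 63) = 16*136 = 2176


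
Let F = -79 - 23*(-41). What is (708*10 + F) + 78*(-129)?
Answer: -2118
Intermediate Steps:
F = 864 (F = -79 + 943 = 864)
(708*10 + F) + 78*(-129) = (708*10 + 864) + 78*(-129) = (7080 + 864) - 10062 = 7944 - 10062 = -2118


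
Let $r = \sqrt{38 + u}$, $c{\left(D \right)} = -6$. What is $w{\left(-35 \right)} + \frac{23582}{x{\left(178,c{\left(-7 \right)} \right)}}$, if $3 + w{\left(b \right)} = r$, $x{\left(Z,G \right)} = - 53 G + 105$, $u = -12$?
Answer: $\frac{22313}{423} + \sqrt{26} \approx 57.848$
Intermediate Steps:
$x{\left(Z,G \right)} = 105 - 53 G$
$r = \sqrt{26}$ ($r = \sqrt{38 - 12} = \sqrt{26} \approx 5.099$)
$w{\left(b \right)} = -3 + \sqrt{26}$
$w{\left(-35 \right)} + \frac{23582}{x{\left(178,c{\left(-7 \right)} \right)}} = \left(-3 + \sqrt{26}\right) + \frac{23582}{105 - -318} = \left(-3 + \sqrt{26}\right) + \frac{23582}{105 + 318} = \left(-3 + \sqrt{26}\right) + \frac{23582}{423} = \frac{22313}{423} + \sqrt{26}$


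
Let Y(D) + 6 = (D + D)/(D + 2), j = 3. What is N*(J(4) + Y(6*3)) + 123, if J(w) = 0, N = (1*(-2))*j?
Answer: 741/5 ≈ 148.20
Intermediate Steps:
Y(D) = -6 + 2*D/(2 + D) (Y(D) = -6 + (D + D)/(D + 2) = -6 + (2*D)/(2 + D) = -6 + 2*D/(2 + D))
N = -6 (N = (1*(-2))*3 = -2*3 = -6)
N*(J(4) + Y(6*3)) + 123 = -6*(0 + 4*(-3 - 6*3)/(2 + 6*3)) + 123 = -6*(0 + 4*(-3 - 1*18)/(2 + 18)) + 123 = -6*(0 + 4*(-3 - 18)/20) + 123 = -6*(0 + 4*(1/20)*(-21)) + 123 = -6*(0 - 21/5) + 123 = -6*(-21/5) + 123 = 126/5 + 123 = 741/5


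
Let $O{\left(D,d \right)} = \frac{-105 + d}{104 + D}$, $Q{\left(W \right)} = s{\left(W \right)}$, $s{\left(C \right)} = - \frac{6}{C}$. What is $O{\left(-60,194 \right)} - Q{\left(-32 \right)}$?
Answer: $\frac{323}{176} \approx 1.8352$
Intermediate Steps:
$Q{\left(W \right)} = - \frac{6}{W}$
$O{\left(D,d \right)} = \frac{-105 + d}{104 + D}$
$O{\left(-60,194 \right)} - Q{\left(-32 \right)} = \frac{-105 + 194}{104 - 60} - - \frac{6}{-32} = \frac{1}{44} \cdot 89 - \left(-6\right) \left(- \frac{1}{32}\right) = \frac{1}{44} \cdot 89 - \frac{3}{16} = \frac{89}{44} - \frac{3}{16} = \frac{323}{176}$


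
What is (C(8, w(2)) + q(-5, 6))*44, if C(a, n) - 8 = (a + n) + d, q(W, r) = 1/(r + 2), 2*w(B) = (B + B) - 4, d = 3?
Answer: 1683/2 ≈ 841.50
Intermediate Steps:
w(B) = -2 + B (w(B) = ((B + B) - 4)/2 = (2*B - 4)/2 = (-4 + 2*B)/2 = -2 + B)
q(W, r) = 1/(2 + r)
C(a, n) = 11 + a + n (C(a, n) = 8 + ((a + n) + 3) = 8 + (3 + a + n) = 11 + a + n)
(C(8, w(2)) + q(-5, 6))*44 = ((11 + 8 + (-2 + 2)) + 1/(2 + 6))*44 = ((11 + 8 + 0) + 1/8)*44 = (19 + ⅛)*44 = (153/8)*44 = 1683/2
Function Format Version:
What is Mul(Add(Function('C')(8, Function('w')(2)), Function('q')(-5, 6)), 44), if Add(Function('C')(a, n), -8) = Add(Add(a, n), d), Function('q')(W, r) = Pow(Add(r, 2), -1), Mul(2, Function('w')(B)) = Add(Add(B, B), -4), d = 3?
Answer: Rational(1683, 2) ≈ 841.50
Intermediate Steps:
Function('w')(B) = Add(-2, B) (Function('w')(B) = Mul(Rational(1, 2), Add(Add(B, B), -4)) = Mul(Rational(1, 2), Add(Mul(2, B), -4)) = Mul(Rational(1, 2), Add(-4, Mul(2, B))) = Add(-2, B))
Function('q')(W, r) = Pow(Add(2, r), -1)
Function('C')(a, n) = Add(11, a, n) (Function('C')(a, n) = Add(8, Add(Add(a, n), 3)) = Add(8, Add(3, a, n)) = Add(11, a, n))
Mul(Add(Function('C')(8, Function('w')(2)), Function('q')(-5, 6)), 44) = Mul(Add(Add(11, 8, Add(-2, 2)), Pow(Add(2, 6), -1)), 44) = Mul(Add(Add(11, 8, 0), Pow(8, -1)), 44) = Mul(Add(19, Rational(1, 8)), 44) = Mul(Rational(153, 8), 44) = Rational(1683, 2)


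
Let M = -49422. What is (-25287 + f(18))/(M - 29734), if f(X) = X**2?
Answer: 24963/79156 ≈ 0.31536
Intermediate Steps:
(-25287 + f(18))/(M - 29734) = (-25287 + 18**2)/(-49422 - 29734) = (-25287 + 324)/(-79156) = -24963*(-1/79156) = 24963/79156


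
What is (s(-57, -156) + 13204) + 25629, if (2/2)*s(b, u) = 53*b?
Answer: 35812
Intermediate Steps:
s(b, u) = 53*b
(s(-57, -156) + 13204) + 25629 = (53*(-57) + 13204) + 25629 = (-3021 + 13204) + 25629 = 10183 + 25629 = 35812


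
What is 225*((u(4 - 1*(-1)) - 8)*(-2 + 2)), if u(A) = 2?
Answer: 0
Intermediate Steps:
225*((u(4 - 1*(-1)) - 8)*(-2 + 2)) = 225*((2 - 8)*(-2 + 2)) = 225*(-6*0) = 225*0 = 0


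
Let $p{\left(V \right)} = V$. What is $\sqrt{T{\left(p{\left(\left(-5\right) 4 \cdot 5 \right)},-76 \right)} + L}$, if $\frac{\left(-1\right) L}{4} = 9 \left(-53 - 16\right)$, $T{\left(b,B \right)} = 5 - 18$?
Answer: $\sqrt{2471} \approx 49.709$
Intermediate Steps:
$T{\left(b,B \right)} = -13$ ($T{\left(b,B \right)} = 5 - 18 = -13$)
$L = 2484$ ($L = - 4 \cdot 9 \left(-53 - 16\right) = - 4 \cdot 9 \left(-69\right) = \left(-4\right) \left(-621\right) = 2484$)
$\sqrt{T{\left(p{\left(\left(-5\right) 4 \cdot 5 \right)},-76 \right)} + L} = \sqrt{-13 + 2484} = \sqrt{2471}$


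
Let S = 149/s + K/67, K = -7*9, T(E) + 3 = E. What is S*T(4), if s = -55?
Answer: -13448/3685 ≈ -3.6494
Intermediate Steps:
T(E) = -3 + E
K = -63
S = -13448/3685 (S = 149/(-55) - 63/67 = 149*(-1/55) - 63*1/67 = -149/55 - 63/67 = -13448/3685 ≈ -3.6494)
S*T(4) = -13448*(-3 + 4)/3685 = -13448/3685*1 = -13448/3685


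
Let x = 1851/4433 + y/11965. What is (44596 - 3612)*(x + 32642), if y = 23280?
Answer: 14192633050797176/10608169 ≈ 1.3379e+9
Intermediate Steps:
x = 25069491/10608169 (x = 1851/4433 + 23280/11965 = 1851*(1/4433) + 23280*(1/11965) = 1851/4433 + 4656/2393 = 25069491/10608169 ≈ 2.3632)
(44596 - 3612)*(x + 32642) = (44596 - 3612)*(25069491/10608169 + 32642) = 40984*(346296921989/10608169) = 14192633050797176/10608169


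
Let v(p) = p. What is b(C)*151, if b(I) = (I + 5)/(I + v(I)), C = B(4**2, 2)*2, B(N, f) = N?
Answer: 5587/64 ≈ 87.297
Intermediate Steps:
C = 32 (C = 4**2*2 = 16*2 = 32)
b(I) = (5 + I)/(2*I) (b(I) = (I + 5)/(I + I) = (5 + I)/((2*I)) = (5 + I)*(1/(2*I)) = (5 + I)/(2*I))
b(C)*151 = ((1/2)*(5 + 32)/32)*151 = ((1/2)*(1/32)*37)*151 = (37/64)*151 = 5587/64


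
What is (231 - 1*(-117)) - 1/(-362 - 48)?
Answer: 142681/410 ≈ 348.00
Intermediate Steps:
(231 - 1*(-117)) - 1/(-362 - 48) = (231 + 117) - 1/(-410) = 348 - 1*(-1/410) = 348 + 1/410 = 142681/410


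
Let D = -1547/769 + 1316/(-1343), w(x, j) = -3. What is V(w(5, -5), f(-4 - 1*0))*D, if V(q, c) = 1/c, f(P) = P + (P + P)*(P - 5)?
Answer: -3089625/70228156 ≈ -0.043994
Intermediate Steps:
f(P) = P + 2*P*(-5 + P) (f(P) = P + (2*P)*(-5 + P) = P + 2*P*(-5 + P))
D = -3089625/1032767 (D = -1547*1/769 + 1316*(-1/1343) = -1547/769 - 1316/1343 = -3089625/1032767 ≈ -2.9916)
V(w(5, -5), f(-4 - 1*0))*D = -3089625/1032767/((-4 - 1*0)*(-9 + 2*(-4 - 1*0))) = -3089625/1032767/((-4 + 0)*(-9 + 2*(-4 + 0))) = -3089625/1032767/(-4*(-9 + 2*(-4))) = -3089625/1032767/(-4*(-9 - 8)) = -3089625/1032767/(-4*(-17)) = -3089625/1032767/68 = (1/68)*(-3089625/1032767) = -3089625/70228156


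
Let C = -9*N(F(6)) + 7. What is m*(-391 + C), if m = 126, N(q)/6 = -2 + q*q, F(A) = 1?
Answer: -41580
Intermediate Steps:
N(q) = -12 + 6*q² (N(q) = 6*(-2 + q*q) = 6*(-2 + q²) = -12 + 6*q²)
C = 61 (C = -9*(-12 + 6*1²) + 7 = -9*(-12 + 6*1) + 7 = -9*(-12 + 6) + 7 = -9*(-6) + 7 = 54 + 7 = 61)
m*(-391 + C) = 126*(-391 + 61) = 126*(-330) = -41580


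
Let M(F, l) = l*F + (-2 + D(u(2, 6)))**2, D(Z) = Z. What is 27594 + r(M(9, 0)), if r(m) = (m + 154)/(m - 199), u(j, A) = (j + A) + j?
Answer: 3724972/135 ≈ 27592.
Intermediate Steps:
u(j, A) = A + 2*j (u(j, A) = (A + j) + j = A + 2*j)
M(F, l) = 64 + F*l (M(F, l) = l*F + (-2 + (6 + 2*2))**2 = F*l + (-2 + (6 + 4))**2 = F*l + (-2 + 10)**2 = F*l + 8**2 = F*l + 64 = 64 + F*l)
r(m) = (154 + m)/(-199 + m)
27594 + r(M(9, 0)) = 27594 + (154 + (64 + 9*0))/(-199 + (64 + 9*0)) = 27594 + (154 + (64 + 0))/(-199 + (64 + 0)) = 27594 + (154 + 64)/(-199 + 64) = 27594 + 218/(-135) = 27594 - 1/135*218 = 27594 - 218/135 = 3724972/135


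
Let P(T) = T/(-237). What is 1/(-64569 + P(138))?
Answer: -79/5100997 ≈ -1.5487e-5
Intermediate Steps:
P(T) = -T/237 (P(T) = T*(-1/237) = -T/237)
1/(-64569 + P(138)) = 1/(-64569 - 1/237*138) = 1/(-64569 - 46/79) = 1/(-5100997/79) = -79/5100997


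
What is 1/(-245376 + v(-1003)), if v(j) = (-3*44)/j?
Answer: -1003/246111996 ≈ -4.0754e-6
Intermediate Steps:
v(j) = -132/j
1/(-245376 + v(-1003)) = 1/(-245376 - 132/(-1003)) = 1/(-245376 - 132*(-1/1003)) = 1/(-245376 + 132/1003) = 1/(-246111996/1003) = -1003/246111996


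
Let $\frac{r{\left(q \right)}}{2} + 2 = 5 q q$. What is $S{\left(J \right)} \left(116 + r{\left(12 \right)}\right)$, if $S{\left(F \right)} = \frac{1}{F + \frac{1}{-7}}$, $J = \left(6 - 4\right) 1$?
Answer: $\frac{10864}{13} \approx 835.69$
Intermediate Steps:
$J = 2$ ($J = 2 \cdot 1 = 2$)
$r{\left(q \right)} = -4 + 10 q^{2}$ ($r{\left(q \right)} = -4 + 2 \cdot 5 q q = -4 + 2 \cdot 5 q^{2} = -4 + 10 q^{2}$)
$S{\left(F \right)} = \frac{1}{- \frac{1}{7} + F}$ ($S{\left(F \right)} = \frac{1}{F - \frac{1}{7}} = \frac{1}{- \frac{1}{7} + F}$)
$S{\left(J \right)} \left(116 + r{\left(12 \right)}\right) = \frac{7}{-1 + 7 \cdot 2} \left(116 - \left(4 - 10 \cdot 12^{2}\right)\right) = \frac{7}{-1 + 14} \left(116 + \left(-4 + 10 \cdot 144\right)\right) = \frac{7}{13} \left(116 + \left(-4 + 1440\right)\right) = 7 \cdot \frac{1}{13} \left(116 + 1436\right) = \frac{7}{13} \cdot 1552 = \frac{10864}{13}$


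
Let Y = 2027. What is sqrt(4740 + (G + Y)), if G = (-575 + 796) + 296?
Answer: 2*sqrt(1821) ≈ 85.346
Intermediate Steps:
G = 517 (G = 221 + 296 = 517)
sqrt(4740 + (G + Y)) = sqrt(4740 + (517 + 2027)) = sqrt(4740 + 2544) = sqrt(7284) = 2*sqrt(1821)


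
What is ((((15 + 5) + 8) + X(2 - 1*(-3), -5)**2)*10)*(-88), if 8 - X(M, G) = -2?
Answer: -112640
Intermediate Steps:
X(M, G) = 10 (X(M, G) = 8 - 1*(-2) = 8 + 2 = 10)
((((15 + 5) + 8) + X(2 - 1*(-3), -5)**2)*10)*(-88) = ((((15 + 5) + 8) + 10**2)*10)*(-88) = (((20 + 8) + 100)*10)*(-88) = ((28 + 100)*10)*(-88) = (128*10)*(-88) = 1280*(-88) = -112640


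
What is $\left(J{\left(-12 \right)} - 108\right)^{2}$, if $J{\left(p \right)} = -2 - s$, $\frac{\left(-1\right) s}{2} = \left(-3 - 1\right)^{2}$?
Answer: $6084$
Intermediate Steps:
$s = -32$ ($s = - 2 \left(-3 - 1\right)^{2} = - 2 \left(-4\right)^{2} = \left(-2\right) 16 = -32$)
$J{\left(p \right)} = 30$ ($J{\left(p \right)} = -2 - -32 = -2 + 32 = 30$)
$\left(J{\left(-12 \right)} - 108\right)^{2} = \left(30 - 108\right)^{2} = \left(-78\right)^{2} = 6084$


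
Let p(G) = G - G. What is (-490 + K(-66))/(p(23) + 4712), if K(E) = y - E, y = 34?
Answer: -195/2356 ≈ -0.082767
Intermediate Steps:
p(G) = 0
K(E) = 34 - E
(-490 + K(-66))/(p(23) + 4712) = (-490 + (34 - 1*(-66)))/(0 + 4712) = (-490 + (34 + 66))/4712 = (-490 + 100)*(1/4712) = -390*1/4712 = -195/2356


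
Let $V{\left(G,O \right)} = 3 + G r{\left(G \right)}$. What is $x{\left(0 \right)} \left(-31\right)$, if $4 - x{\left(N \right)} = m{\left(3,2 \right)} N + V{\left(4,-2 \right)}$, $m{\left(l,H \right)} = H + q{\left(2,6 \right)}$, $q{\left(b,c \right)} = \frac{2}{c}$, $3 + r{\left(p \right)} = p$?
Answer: $93$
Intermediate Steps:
$r{\left(p \right)} = -3 + p$
$m{\left(l,H \right)} = \frac{1}{3} + H$ ($m{\left(l,H \right)} = H + \frac{2}{6} = H + 2 \cdot \frac{1}{6} = H + \frac{1}{3} = \frac{1}{3} + H$)
$V{\left(G,O \right)} = 3 + G \left(-3 + G\right)$
$x{\left(N \right)} = -3 - \frac{7 N}{3}$ ($x{\left(N \right)} = 4 - \left(\left(\frac{1}{3} + 2\right) N + \left(3 + 4 \left(-3 + 4\right)\right)\right) = 4 - \left(\frac{7 N}{3} + \left(3 + 4 \cdot 1\right)\right) = 4 - \left(\frac{7 N}{3} + \left(3 + 4\right)\right) = 4 - \left(\frac{7 N}{3} + 7\right) = 4 - \left(7 + \frac{7 N}{3}\right) = -3 - \frac{7 N}{3}$)
$x{\left(0 \right)} \left(-31\right) = \left(-3 - 0\right) \left(-31\right) = \left(-3 + 0\right) \left(-31\right) = \left(-3\right) \left(-31\right) = 93$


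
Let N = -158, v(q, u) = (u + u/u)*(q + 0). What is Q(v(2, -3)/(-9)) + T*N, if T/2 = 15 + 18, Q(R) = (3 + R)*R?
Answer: -844544/81 ≈ -10426.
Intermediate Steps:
v(q, u) = q*(1 + u) (v(q, u) = (u + 1)*q = (1 + u)*q = q*(1 + u))
Q(R) = R*(3 + R)
T = 66 (T = 2*(15 + 18) = 2*33 = 66)
Q(v(2, -3)/(-9)) + T*N = ((2*(1 - 3))/(-9))*(3 + (2*(1 - 3))/(-9)) + 66*(-158) = ((2*(-2))*(-⅑))*(3 + (2*(-2))*(-⅑)) - 10428 = (-4*(-⅑))*(3 - 4*(-⅑)) - 10428 = 4*(3 + 4/9)/9 - 10428 = (4/9)*(31/9) - 10428 = 124/81 - 10428 = -844544/81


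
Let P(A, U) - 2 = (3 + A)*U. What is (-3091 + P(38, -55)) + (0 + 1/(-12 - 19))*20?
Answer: -165684/31 ≈ -5344.6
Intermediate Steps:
P(A, U) = 2 + U*(3 + A) (P(A, U) = 2 + (3 + A)*U = 2 + U*(3 + A))
(-3091 + P(38, -55)) + (0 + 1/(-12 - 19))*20 = (-3091 + (2 + 3*(-55) + 38*(-55))) + (0 + 1/(-12 - 19))*20 = (-3091 + (2 - 165 - 2090)) + (0 + 1/(-31))*20 = (-3091 - 2253) + (0 - 1/31)*20 = -5344 - 1/31*20 = -5344 - 20/31 = -165684/31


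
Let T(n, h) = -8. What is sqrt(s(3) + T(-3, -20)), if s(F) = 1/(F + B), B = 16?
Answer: I*sqrt(2869)/19 ≈ 2.8191*I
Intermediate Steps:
s(F) = 1/(16 + F) (s(F) = 1/(F + 16) = 1/(16 + F))
sqrt(s(3) + T(-3, -20)) = sqrt(1/(16 + 3) - 8) = sqrt(1/19 - 8) = sqrt(-151/19) = I*sqrt(2869)/19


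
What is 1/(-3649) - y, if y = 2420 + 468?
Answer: -10538313/3649 ≈ -2888.0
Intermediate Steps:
y = 2888
1/(-3649) - y = 1/(-3649) - 1*2888 = -1/3649 - 2888 = -10538313/3649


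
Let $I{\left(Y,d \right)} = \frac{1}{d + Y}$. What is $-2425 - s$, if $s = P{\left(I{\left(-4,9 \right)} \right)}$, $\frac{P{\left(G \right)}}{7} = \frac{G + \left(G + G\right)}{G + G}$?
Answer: $- \frac{4871}{2} \approx -2435.5$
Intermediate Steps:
$I{\left(Y,d \right)} = \frac{1}{Y + d}$
$P{\left(G \right)} = \frac{21}{2}$ ($P{\left(G \right)} = 7 \frac{G + \left(G + G\right)}{G + G} = 7 \frac{G + 2 G}{2 G} = 7 \cdot 3 G \frac{1}{2 G} = 7 \cdot \frac{3}{2} = \frac{21}{2}$)
$s = \frac{21}{2} \approx 10.5$
$-2425 - s = -2425 - \frac{21}{2} = - \frac{4871}{2}$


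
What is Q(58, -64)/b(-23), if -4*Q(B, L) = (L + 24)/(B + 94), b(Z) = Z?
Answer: -5/1748 ≈ -0.0028604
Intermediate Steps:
Q(B, L) = -(24 + L)/(4*(94 + B)) (Q(B, L) = -(L + 24)/(4*(B + 94)) = -(24 + L)/(4*(94 + B)))
Q(58, -64)/b(-23) = ((-24 - 1*(-64))/(4*(94 + 58)))/(-23) = ((¼)*(-24 + 64)/152)*(-1/23) = ((¼)*(1/152)*40)*(-1/23) = (5/76)*(-1/23) = -5/1748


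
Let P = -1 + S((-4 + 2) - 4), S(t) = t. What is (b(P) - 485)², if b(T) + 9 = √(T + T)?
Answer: (494 - I*√14)² ≈ 2.4402e+5 - 3697.0*I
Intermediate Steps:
P = -7 (P = -1 + ((-4 + 2) - 4) = -1 + (-2 - 4) = -1 - 6 = -7)
b(T) = -9 + √2*√T (b(T) = -9 + √(T + T) = -9 + √(2*T) = -9 + √2*√T)
(b(P) - 485)² = ((-9 + √2*√(-7)) - 485)² = ((-9 + √2*(I*√7)) - 485)² = ((-9 + I*√14) - 485)² = (-494 + I*√14)²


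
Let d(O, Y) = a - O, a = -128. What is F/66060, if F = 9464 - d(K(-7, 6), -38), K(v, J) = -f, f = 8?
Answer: 2396/16515 ≈ 0.14508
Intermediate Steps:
K(v, J) = -8 (K(v, J) = -1*8 = -8)
d(O, Y) = -128 - O
F = 9584 (F = 9464 - (-128 - 1*(-8)) = 9464 - (-128 + 8) = 9464 - 1*(-120) = 9464 + 120 = 9584)
F/66060 = 9584/66060 = 9584*(1/66060) = 2396/16515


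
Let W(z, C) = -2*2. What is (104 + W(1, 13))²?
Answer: 10000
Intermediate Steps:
W(z, C) = -4
(104 + W(1, 13))² = (104 - 4)² = 100² = 10000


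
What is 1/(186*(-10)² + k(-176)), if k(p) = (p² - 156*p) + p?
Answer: 1/76856 ≈ 1.3011e-5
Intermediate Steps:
k(p) = p² - 155*p
1/(186*(-10)² + k(-176)) = 1/(186*(-10)² - 176*(-155 - 176)) = 1/(186*100 - 176*(-331)) = 1/(18600 + 58256) = 1/76856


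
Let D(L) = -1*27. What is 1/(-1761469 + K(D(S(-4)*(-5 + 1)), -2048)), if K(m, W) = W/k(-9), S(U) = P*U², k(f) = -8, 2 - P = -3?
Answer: -1/1761213 ≈ -5.6779e-7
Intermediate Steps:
P = 5 (P = 2 - 1*(-3) = 2 + 3 = 5)
S(U) = 5*U²
D(L) = -27
K(m, W) = -W/8 (K(m, W) = W/(-8) = W*(-⅛) = -W/8)
1/(-1761469 + K(D(S(-4)*(-5 + 1)), -2048)) = 1/(-1761469 - ⅛*(-2048)) = 1/(-1761469 + 256) = 1/(-1761213) = -1/1761213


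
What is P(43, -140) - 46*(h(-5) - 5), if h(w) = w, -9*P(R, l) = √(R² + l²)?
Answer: 460 - √21449/9 ≈ 443.73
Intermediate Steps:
P(R, l) = -√(R² + l²)/9
P(43, -140) - 46*(h(-5) - 5) = -√(43² + (-140)²)/9 - 46*(-5 - 5) = -√(1849 + 19600)/9 - 46*(-10) = -√21449/9 + 460 = 460 - √21449/9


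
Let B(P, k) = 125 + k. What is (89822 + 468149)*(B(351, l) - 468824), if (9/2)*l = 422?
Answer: -2353213120037/9 ≈ -2.6147e+11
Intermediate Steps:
l = 844/9 (l = (2/9)*422 = 844/9 ≈ 93.778)
(89822 + 468149)*(B(351, l) - 468824) = (89822 + 468149)*((125 + 844/9) - 468824) = 557971*(1969/9 - 468824) = 557971*(-4217447/9) = -2353213120037/9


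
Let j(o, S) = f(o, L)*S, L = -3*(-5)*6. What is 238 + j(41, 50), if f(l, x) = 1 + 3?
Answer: 438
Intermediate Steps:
L = 90 (L = 15*6 = 90)
f(l, x) = 4
j(o, S) = 4*S
238 + j(41, 50) = 238 + 4*50 = 238 + 200 = 438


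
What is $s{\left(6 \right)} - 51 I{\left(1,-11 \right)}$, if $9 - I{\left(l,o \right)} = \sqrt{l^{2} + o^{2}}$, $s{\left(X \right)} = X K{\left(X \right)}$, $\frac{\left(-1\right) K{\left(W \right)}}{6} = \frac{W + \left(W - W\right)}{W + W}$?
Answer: $-477 + 51 \sqrt{122} \approx 86.313$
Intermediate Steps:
$K{\left(W \right)} = -3$ ($K{\left(W \right)} = - 6 \frac{W + \left(W - W\right)}{W + W} = - 6 \frac{W + 0}{2 W} = - 6 W \frac{1}{2 W} = \left(-6\right) \frac{1}{2} = -3$)
$s{\left(X \right)} = - 3 X$ ($s{\left(X \right)} = X \left(-3\right) = - 3 X$)
$I{\left(l,o \right)} = 9 - \sqrt{l^{2} + o^{2}}$
$s{\left(6 \right)} - 51 I{\left(1,-11 \right)} = \left(-3\right) 6 - 51 \left(9 - \sqrt{1^{2} + \left(-11\right)^{2}}\right) = -18 - 51 \left(9 - \sqrt{1 + 121}\right) = -18 - 51 \left(9 - \sqrt{122}\right) = -18 - \left(459 - 51 \sqrt{122}\right) = -477 + 51 \sqrt{122}$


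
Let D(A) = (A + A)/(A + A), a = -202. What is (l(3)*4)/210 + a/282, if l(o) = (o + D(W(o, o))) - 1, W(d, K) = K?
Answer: -3253/4935 ≈ -0.65917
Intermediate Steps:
D(A) = 1 (D(A) = (2*A)/((2*A)) = (2*A)*(1/(2*A)) = 1)
l(o) = o (l(o) = (o + 1) - 1 = (1 + o) - 1 = o)
(l(3)*4)/210 + a/282 = (3*4)/210 - 202/282 = 12*(1/210) - 202*1/282 = 2/35 - 101/141 = -3253/4935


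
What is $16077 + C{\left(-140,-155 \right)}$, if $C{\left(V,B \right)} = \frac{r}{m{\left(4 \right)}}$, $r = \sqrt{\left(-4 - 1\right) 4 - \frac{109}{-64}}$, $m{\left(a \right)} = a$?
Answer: $16077 + \frac{i \sqrt{1171}}{32} \approx 16077.0 + 1.0694 i$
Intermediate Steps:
$r = \frac{i \sqrt{1171}}{8}$ ($r = \sqrt{\left(-5\right) 4 - - \frac{109}{64}} = \sqrt{-20 + \frac{109}{64}} = \sqrt{- \frac{1171}{64}} = \frac{i \sqrt{1171}}{8} \approx 4.2775 i$)
$C{\left(V,B \right)} = \frac{i \sqrt{1171}}{32}$ ($C{\left(V,B \right)} = \frac{\frac{1}{8} i \sqrt{1171}}{4} = \frac{i \sqrt{1171}}{8} \cdot \frac{1}{4} = \frac{i \sqrt{1171}}{32}$)
$16077 + C{\left(-140,-155 \right)} = 16077 + \frac{i \sqrt{1171}}{32}$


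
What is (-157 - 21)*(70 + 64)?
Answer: -23852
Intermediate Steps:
(-157 - 21)*(70 + 64) = -178*134 = -23852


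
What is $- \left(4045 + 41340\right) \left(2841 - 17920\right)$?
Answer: $684360415$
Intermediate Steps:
$- \left(4045 + 41340\right) \left(2841 - 17920\right) = - 45385 \left(-15079\right) = \left(-1\right) \left(-684360415\right) = 684360415$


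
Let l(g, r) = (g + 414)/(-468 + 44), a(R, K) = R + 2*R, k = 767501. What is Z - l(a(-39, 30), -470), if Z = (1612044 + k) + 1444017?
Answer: 1621190585/424 ≈ 3.8236e+6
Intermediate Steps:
a(R, K) = 3*R
l(g, r) = -207/212 - g/424 (l(g, r) = (414 + g)/(-424) = (414 + g)*(-1/424) = -207/212 - g/424)
Z = 3823562 (Z = (1612044 + 767501) + 1444017 = 2379545 + 1444017 = 3823562)
Z - l(a(-39, 30), -470) = 3823562 - (-207/212 - 3*(-39)/424) = 3823562 - (-207/212 - 1/424*(-117)) = 3823562 - (-207/212 + 117/424) = 3823562 - 1*(-297/424) = 3823562 + 297/424 = 1621190585/424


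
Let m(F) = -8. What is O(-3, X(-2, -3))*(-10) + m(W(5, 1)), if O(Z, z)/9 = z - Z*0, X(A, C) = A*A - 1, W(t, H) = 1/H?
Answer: -278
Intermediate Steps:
X(A, C) = -1 + A² (X(A, C) = A² - 1 = -1 + A²)
O(Z, z) = 9*z (O(Z, z) = 9*(z - Z*0) = 9*(z - 1*0) = 9*(z + 0) = 9*z)
O(-3, X(-2, -3))*(-10) + m(W(5, 1)) = (9*(-1 + (-2)²))*(-10) - 8 = (9*(-1 + 4))*(-10) - 8 = (9*3)*(-10) - 8 = 27*(-10) - 8 = -270 - 8 = -278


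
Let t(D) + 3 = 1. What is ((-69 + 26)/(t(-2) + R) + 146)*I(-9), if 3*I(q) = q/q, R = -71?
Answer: 3567/73 ≈ 48.863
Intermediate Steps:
t(D) = -2 (t(D) = -3 + 1 = -2)
I(q) = ⅓ (I(q) = (q/q)/3 = (⅓)*1 = ⅓)
((-69 + 26)/(t(-2) + R) + 146)*I(-9) = ((-69 + 26)/(-2 - 71) + 146)*(⅓) = (-43/(-73) + 146)*(⅓) = (-43*(-1/73) + 146)*(⅓) = (43/73 + 146)*(⅓) = (10701/73)*(⅓) = 3567/73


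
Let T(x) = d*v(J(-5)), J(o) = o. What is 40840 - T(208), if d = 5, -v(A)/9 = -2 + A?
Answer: 40525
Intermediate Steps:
v(A) = 18 - 9*A (v(A) = -9*(-2 + A) = 18 - 9*A)
T(x) = 315 (T(x) = 5*(18 - 9*(-5)) = 5*(18 + 45) = 5*63 = 315)
40840 - T(208) = 40840 - 1*315 = 40840 - 315 = 40525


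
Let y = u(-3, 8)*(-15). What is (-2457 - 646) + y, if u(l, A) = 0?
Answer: -3103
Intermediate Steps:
y = 0 (y = 0*(-15) = 0)
(-2457 - 646) + y = (-2457 - 646) + 0 = -3103 + 0 = -3103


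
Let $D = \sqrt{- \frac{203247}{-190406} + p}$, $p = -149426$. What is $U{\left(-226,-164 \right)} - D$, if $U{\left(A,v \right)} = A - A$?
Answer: $- \frac{i \sqrt{5417317974615854}}{190406} \approx - 386.56 i$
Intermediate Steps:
$U{\left(A,v \right)} = 0$
$D = \frac{i \sqrt{5417317974615854}}{190406}$ ($D = \sqrt{- \frac{203247}{-190406} - 149426} = \sqrt{\left(-203247\right) \left(- \frac{1}{190406}\right) - 149426} = \sqrt{\frac{203247}{190406} - 149426} = \sqrt{- \frac{28451403709}{190406}} = \frac{i \sqrt{5417317974615854}}{190406} \approx 386.56 i$)
$U{\left(-226,-164 \right)} - D = 0 - \frac{i \sqrt{5417317974615854}}{190406} = - \frac{i \sqrt{5417317974615854}}{190406}$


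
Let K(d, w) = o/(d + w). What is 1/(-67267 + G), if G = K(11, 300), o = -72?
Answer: -311/20920109 ≈ -1.4866e-5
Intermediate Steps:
K(d, w) = -72/(d + w)
G = -72/311 (G = -72/(11 + 300) = -72/311 ≈ -0.23151)
1/(-67267 + G) = 1/(-67267 - 72/311) = 1/(-20920109/311) = -311/20920109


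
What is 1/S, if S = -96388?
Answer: -1/96388 ≈ -1.0375e-5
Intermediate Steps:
1/S = 1/(-96388) = -1/96388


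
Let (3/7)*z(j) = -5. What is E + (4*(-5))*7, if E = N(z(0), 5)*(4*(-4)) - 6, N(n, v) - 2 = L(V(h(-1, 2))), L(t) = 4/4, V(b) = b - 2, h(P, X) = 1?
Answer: -194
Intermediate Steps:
z(j) = -35/3 (z(j) = (7/3)*(-5) = -35/3)
V(b) = -2 + b
L(t) = 1 (L(t) = 4*(¼) = 1)
N(n, v) = 3 (N(n, v) = 2 + 1 = 3)
E = -54 (E = 3*(4*(-4)) - 6 = 3*(-16) - 6 = -48 - 6 = -54)
E + (4*(-5))*7 = -54 + (4*(-5))*7 = -54 - 20*7 = -54 - 140 = -194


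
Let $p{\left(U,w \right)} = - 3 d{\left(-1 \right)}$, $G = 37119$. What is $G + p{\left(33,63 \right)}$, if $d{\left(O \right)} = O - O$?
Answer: $37119$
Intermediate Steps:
$d{\left(O \right)} = 0$
$p{\left(U,w \right)} = 0$ ($p{\left(U,w \right)} = \left(-3\right) 0 = 0$)
$G + p{\left(33,63 \right)} = 37119 + 0 = 37119$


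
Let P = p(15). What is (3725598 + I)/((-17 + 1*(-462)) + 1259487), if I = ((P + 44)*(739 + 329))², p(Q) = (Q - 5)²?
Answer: 11827852431/629504 ≈ 18789.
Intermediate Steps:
p(Q) = (-5 + Q)²
P = 100 (P = (-5 + 15)² = 10² = 100)
I = 23651979264 (I = ((100 + 44)*(739 + 329))² = (144*1068)² = 153792² = 23651979264)
(3725598 + I)/((-17 + 1*(-462)) + 1259487) = (3725598 + 23651979264)/((-17 + 1*(-462)) + 1259487) = 23655704862/((-17 - 462) + 1259487) = 23655704862/(-479 + 1259487) = 23655704862/1259008 = 23655704862*(1/1259008) = 11827852431/629504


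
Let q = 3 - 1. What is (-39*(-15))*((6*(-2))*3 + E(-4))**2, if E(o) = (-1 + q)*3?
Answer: 637065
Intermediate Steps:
q = 2
E(o) = 3 (E(o) = (-1 + 2)*3 = 1*3 = 3)
(-39*(-15))*((6*(-2))*3 + E(-4))**2 = (-39*(-15))*((6*(-2))*3 + 3)**2 = 585*(-12*3 + 3)**2 = 585*(-36 + 3)**2 = 585*(-33)**2 = 585*1089 = 637065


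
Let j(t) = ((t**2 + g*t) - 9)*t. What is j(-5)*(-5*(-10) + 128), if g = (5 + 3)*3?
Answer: 92560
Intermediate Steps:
g = 24 (g = 8*3 = 24)
j(t) = t*(-9 + t**2 + 24*t) (j(t) = ((t**2 + 24*t) - 9)*t = (-9 + t**2 + 24*t)*t = t*(-9 + t**2 + 24*t))
j(-5)*(-5*(-10) + 128) = (-5*(-9 + (-5)**2 + 24*(-5)))*(-5*(-10) + 128) = (-5*(-9 + 25 - 120))*(50 + 128) = -5*(-104)*178 = 520*178 = 92560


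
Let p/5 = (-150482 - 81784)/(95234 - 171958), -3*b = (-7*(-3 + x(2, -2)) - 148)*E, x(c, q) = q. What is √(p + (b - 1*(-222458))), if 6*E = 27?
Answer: √81912621812210/19181 ≈ 471.85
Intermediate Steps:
E = 9/2 (E = (⅙)*27 = 9/2 ≈ 4.5000)
b = 339/2 (b = -(-7*(-3 - 2) - 148)*9/(3*2) = -(-7*(-5) - 148)*9/(3*2) = -(35 - 148)*9/(3*2) = -(-113)*9/(3*2) = -⅓*(-1017/2) = 339/2 ≈ 169.50)
p = 580665/38362 (p = 5*((-150482 - 81784)/(95234 - 171958)) = 5*(-232266/(-76724)) = 5*(-232266*(-1/76724)) = 5*(116133/38362) = 580665/38362 ≈ 15.136)
√(p + (b - 1*(-222458))) = √(580665/38362 + (339/2 - 1*(-222458))) = √(580665/38362 + (339/2 + 222458)) = √(580665/38362 + 445255/2) = √(4270508410/19181) = √81912621812210/19181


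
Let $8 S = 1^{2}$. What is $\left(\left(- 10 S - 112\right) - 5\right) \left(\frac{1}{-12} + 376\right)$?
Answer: $- \frac{2133703}{48} \approx -44452.0$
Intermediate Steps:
$S = \frac{1}{8}$ ($S = \frac{1^{2}}{8} = \frac{1}{8} \cdot 1 = \frac{1}{8} \approx 0.125$)
$\left(\left(- 10 S - 112\right) - 5\right) \left(\frac{1}{-12} + 376\right) = \left(\left(\left(-10\right) \frac{1}{8} - 112\right) - 5\right) \left(\frac{1}{-12} + 376\right) = \left(\left(- \frac{5}{4} - 112\right) - 5\right) \left(- \frac{1}{12} + 376\right) = \left(- \frac{453}{4} - 5\right) \frac{4511}{12} = \left(- \frac{473}{4}\right) \frac{4511}{12} = - \frac{2133703}{48}$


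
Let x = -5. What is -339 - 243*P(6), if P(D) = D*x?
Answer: 6951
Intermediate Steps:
P(D) = -5*D (P(D) = D*(-5) = -5*D)
-339 - 243*P(6) = -339 - (-1215)*6 = -339 - 243*(-30) = -339 + 7290 = 6951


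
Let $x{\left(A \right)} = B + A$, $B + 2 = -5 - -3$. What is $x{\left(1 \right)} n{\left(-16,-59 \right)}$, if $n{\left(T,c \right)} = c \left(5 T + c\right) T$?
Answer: $393648$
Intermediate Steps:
$B = -4$ ($B = -2 - 2 = -4$)
$x{\left(A \right)} = -4 + A$
$n{\left(T,c \right)} = T c \left(c + 5 T\right)$ ($n{\left(T,c \right)} = c \left(c + 5 T\right) T = T c \left(c + 5 T\right)$)
$x{\left(1 \right)} n{\left(-16,-59 \right)} = \left(-4 + 1\right) \left(\left(-16\right) \left(-59\right) \left(-59 + 5 \left(-16\right)\right)\right) = - 3 \left(\left(-16\right) \left(-59\right) \left(-59 - 80\right)\right) = - 3 \left(\left(-16\right) \left(-59\right) \left(-139\right)\right) = \left(-3\right) \left(-131216\right) = 393648$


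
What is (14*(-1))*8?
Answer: -112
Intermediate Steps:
(14*(-1))*8 = -14*8 = -112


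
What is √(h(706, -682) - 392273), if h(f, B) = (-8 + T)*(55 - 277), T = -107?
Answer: I*√366743 ≈ 605.59*I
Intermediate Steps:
h(f, B) = 25530 (h(f, B) = (-8 - 107)*(55 - 277) = -115*(-222) = 25530)
√(h(706, -682) - 392273) = √(25530 - 392273) = √(-366743) = I*√366743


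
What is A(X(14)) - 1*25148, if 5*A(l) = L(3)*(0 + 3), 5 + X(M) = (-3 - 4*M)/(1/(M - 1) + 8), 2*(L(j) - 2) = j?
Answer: -251459/10 ≈ -25146.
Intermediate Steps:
L(j) = 2 + j/2
X(M) = -5 + (-3 - 4*M)/(8 + 1/(-1 + M)) (X(M) = -5 + (-3 - 4*M)/(1/(M - 1) + 8) = -5 + (-3 - 4*M)/(1/(-1 + M) + 8) = -5 + (-3 - 4*M)/(8 + 1/(-1 + M)))
A(l) = 21/10 (A(l) = ((2 + (½)*3)*(0 + 3))/5 = ((2 + 3/2)*3)/5 = ((7/2)*3)/5 = (⅕)*(21/2) = 21/10)
A(X(14)) - 1*25148 = 21/10 - 1*25148 = 21/10 - 25148 = -251459/10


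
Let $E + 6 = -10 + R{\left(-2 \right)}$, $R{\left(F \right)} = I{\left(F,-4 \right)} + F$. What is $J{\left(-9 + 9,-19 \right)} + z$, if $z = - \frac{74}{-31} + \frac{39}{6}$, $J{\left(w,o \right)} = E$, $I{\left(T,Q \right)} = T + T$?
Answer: $- \frac{813}{62} \approx -13.113$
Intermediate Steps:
$I{\left(T,Q \right)} = 2 T$
$R{\left(F \right)} = 3 F$ ($R{\left(F \right)} = 2 F + F = 3 F$)
$E = -22$ ($E = -6 + \left(-10 + 3 \left(-2\right)\right) = -6 - 16 = -22$)
$J{\left(w,o \right)} = -22$
$z = \frac{551}{62}$ ($z = \left(-74\right) \left(- \frac{1}{31}\right) + 39 \cdot \frac{1}{6} = \frac{74}{31} + \frac{13}{2} = \frac{551}{62} \approx 8.8871$)
$J{\left(-9 + 9,-19 \right)} + z = -22 + \frac{551}{62} = - \frac{813}{62}$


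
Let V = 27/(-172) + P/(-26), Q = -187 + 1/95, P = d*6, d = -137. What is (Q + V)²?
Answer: 1091503431092281/45122256400 ≈ 24190.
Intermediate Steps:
P = -822 (P = -137*6 = -822)
Q = -17764/95 (Q = -187 + 1/95 = -17764/95 ≈ -186.99)
V = 70341/2236 (V = 27/(-172) - 822/(-26) = 27*(-1/172) - 822*(-1/26) = -27/172 + 411/13 = 70341/2236 ≈ 31.458)
(Q + V)² = (-17764/95 + 70341/2236)² = (-33037909/212420)² = 1091503431092281/45122256400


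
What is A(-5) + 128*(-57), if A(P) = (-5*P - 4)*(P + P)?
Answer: -7506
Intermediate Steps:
A(P) = 2*P*(-4 - 5*P) (A(P) = (-4 - 5*P)*(2*P) = 2*P*(-4 - 5*P))
A(-5) + 128*(-57) = -2*(-5)*(4 + 5*(-5)) + 128*(-57) = -2*(-5)*(4 - 25) - 7296 = -2*(-5)*(-21) - 7296 = -210 - 7296 = -7506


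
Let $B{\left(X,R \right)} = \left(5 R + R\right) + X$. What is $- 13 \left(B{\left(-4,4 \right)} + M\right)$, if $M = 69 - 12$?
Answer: $-1001$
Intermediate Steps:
$M = 57$ ($M = 69 - 12 = 57$)
$B{\left(X,R \right)} = X + 6 R$ ($B{\left(X,R \right)} = 6 R + X = X + 6 R$)
$- 13 \left(B{\left(-4,4 \right)} + M\right) = - 13 \left(\left(-4 + 6 \cdot 4\right) + 57\right) = - 13 \left(\left(-4 + 24\right) + 57\right) = - 13 \left(20 + 57\right) = \left(-13\right) 77 = -1001$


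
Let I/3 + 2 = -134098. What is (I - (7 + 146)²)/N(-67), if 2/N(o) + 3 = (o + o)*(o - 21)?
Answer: -5018683401/2 ≈ -2.5093e+9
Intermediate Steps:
I = -402300 (I = -6 + 3*(-134098) = -6 - 402294 = -402300)
N(o) = 2/(-3 + 2*o*(-21 + o)) (N(o) = 2/(-3 + (o + o)*(o - 21)) = 2/(-3 + (2*o)*(-21 + o)) = 2/(-3 + 2*o*(-21 + o)))
(I - (7 + 146)²)/N(-67) = (-402300 - (7 + 146)²)/((2/(-3 - 42*(-67) + 2*(-67)²))) = (-402300 - 1*153²)/((2/(-3 + 2814 + 2*4489))) = (-402300 - 1*23409)/((2/(-3 + 2814 + 8978))) = (-402300 - 23409)/((2/11789)) = -425709/(2*(1/11789)) = -425709/2/11789 = -425709*11789/2 = -5018683401/2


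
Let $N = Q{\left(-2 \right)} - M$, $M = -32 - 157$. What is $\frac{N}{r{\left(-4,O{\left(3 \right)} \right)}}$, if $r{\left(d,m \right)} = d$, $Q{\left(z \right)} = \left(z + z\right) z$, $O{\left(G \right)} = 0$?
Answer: $- \frac{197}{4} \approx -49.25$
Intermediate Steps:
$Q{\left(z \right)} = 2 z^{2}$ ($Q{\left(z \right)} = 2 z z = 2 z^{2}$)
$M = -189$
$N = 197$ ($N = 2 \left(-2\right)^{2} - -189 = 2 \cdot 4 + 189 = 8 + 189 = 197$)
$\frac{N}{r{\left(-4,O{\left(3 \right)} \right)}} = \frac{197}{-4} = 197 \left(- \frac{1}{4}\right) = - \frac{197}{4}$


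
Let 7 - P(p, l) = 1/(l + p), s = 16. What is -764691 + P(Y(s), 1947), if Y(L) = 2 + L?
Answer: -1502604061/1965 ≈ -7.6468e+5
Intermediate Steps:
P(p, l) = 7 - 1/(l + p)
-764691 + P(Y(s), 1947) = -764691 + (-1 + 7*1947 + 7*(2 + 16))/(1947 + (2 + 16)) = -764691 + (-1 + 13629 + 7*18)/(1947 + 18) = -764691 + (-1 + 13629 + 126)/1965 = -764691 + (1/1965)*13754 = -764691 + 13754/1965 = -1502604061/1965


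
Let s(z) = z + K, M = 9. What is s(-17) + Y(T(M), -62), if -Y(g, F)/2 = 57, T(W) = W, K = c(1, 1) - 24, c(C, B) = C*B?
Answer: -154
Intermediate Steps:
c(C, B) = B*C
K = -23 (K = 1*1 - 24 = 1 - 24 = -23)
s(z) = -23 + z (s(z) = z - 23 = -23 + z)
Y(g, F) = -114 (Y(g, F) = -2*57 = -114)
s(-17) + Y(T(M), -62) = (-23 - 17) - 114 = -40 - 114 = -154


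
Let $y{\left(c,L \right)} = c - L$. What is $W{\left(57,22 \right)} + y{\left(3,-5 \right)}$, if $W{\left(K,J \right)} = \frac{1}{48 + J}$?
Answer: $\frac{561}{70} \approx 8.0143$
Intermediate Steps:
$W{\left(57,22 \right)} + y{\left(3,-5 \right)} = \frac{1}{48 + 22} + \left(3 - -5\right) = \frac{1}{70} + \left(3 + 5\right) = \frac{1}{70} + 8 = \frac{561}{70}$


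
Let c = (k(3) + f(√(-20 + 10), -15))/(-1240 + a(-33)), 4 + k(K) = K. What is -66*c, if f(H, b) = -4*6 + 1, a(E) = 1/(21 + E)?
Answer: -19008/14881 ≈ -1.2773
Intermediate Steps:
k(K) = -4 + K
f(H, b) = -23 (f(H, b) = -24 + 1 = -23)
c = 288/14881 (c = ((-4 + 3) - 23)/(-1240 + 1/(21 - 33)) = (-1 - 23)/(-1240 + 1/(-12)) = -24/(-1240 - 1/12) = -24/(-14881/12) = -24*(-12/14881) = 288/14881 ≈ 0.019354)
-66*c = -66*288/14881 = -19008/14881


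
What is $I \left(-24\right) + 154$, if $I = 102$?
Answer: $-2294$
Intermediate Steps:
$I \left(-24\right) + 154 = 102 \left(-24\right) + 154 = -2448 + 154 = -2294$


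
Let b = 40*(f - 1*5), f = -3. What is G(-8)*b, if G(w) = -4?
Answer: 1280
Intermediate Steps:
b = -320 (b = 40*(-3 - 1*5) = 40*(-3 - 5) = 40*(-8) = -320)
G(-8)*b = -4*(-320) = 1280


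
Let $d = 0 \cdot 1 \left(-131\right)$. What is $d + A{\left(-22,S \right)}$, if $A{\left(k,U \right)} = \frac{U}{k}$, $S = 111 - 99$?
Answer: $- \frac{6}{11} \approx -0.54545$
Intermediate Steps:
$S = 12$
$d = 0$ ($d = 0 \left(-131\right) = 0$)
$d + A{\left(-22,S \right)} = 0 + \frac{12}{-22} = 0 + 12 \left(- \frac{1}{22}\right) = 0 - \frac{6}{11} = - \frac{6}{11}$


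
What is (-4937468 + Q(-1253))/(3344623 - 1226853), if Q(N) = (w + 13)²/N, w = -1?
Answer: -3093323774/1326782905 ≈ -2.3314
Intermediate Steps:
Q(N) = 144/N (Q(N) = (-1 + 13)²/N = 12²/N = 144/N)
(-4937468 + Q(-1253))/(3344623 - 1226853) = (-4937468 + 144/(-1253))/(3344623 - 1226853) = (-4937468 + 144*(-1/1253))/2117770 = (-4937468 - 144/1253)*(1/2117770) = -6186647548/1253*1/2117770 = -3093323774/1326782905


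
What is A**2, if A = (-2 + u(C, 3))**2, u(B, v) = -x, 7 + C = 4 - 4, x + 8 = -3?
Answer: 6561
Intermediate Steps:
x = -11 (x = -8 - 3 = -11)
C = -7 (C = -7 + (4 - 4) = -7 + 0 = -7)
u(B, v) = 11 (u(B, v) = -1*(-11) = 11)
A = 81 (A = (-2 + 11)**2 = 9**2 = 81)
A**2 = 81**2 = 6561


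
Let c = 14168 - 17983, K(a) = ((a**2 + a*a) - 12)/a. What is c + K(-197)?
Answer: -829161/197 ≈ -4208.9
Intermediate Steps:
K(a) = (-12 + 2*a**2)/a (K(a) = ((a**2 + a**2) - 12)/a = (2*a**2 - 12)/a = (-12 + 2*a**2)/a)
c = -3815
c + K(-197) = -3815 + (-12/(-197) + 2*(-197)) = -3815 + (-12*(-1/197) - 394) = -3815 + (12/197 - 394) = -3815 - 77606/197 = -829161/197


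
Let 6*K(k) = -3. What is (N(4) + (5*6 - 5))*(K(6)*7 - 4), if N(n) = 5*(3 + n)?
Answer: -450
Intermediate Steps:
K(k) = -½ (K(k) = (⅙)*(-3) = -½)
N(n) = 15 + 5*n
(N(4) + (5*6 - 5))*(K(6)*7 - 4) = ((15 + 5*4) + (5*6 - 5))*(-½*7 - 4) = ((15 + 20) + (30 - 5))*(-7/2 - 4) = (35 + 25)*(-15/2) = 60*(-15/2) = -450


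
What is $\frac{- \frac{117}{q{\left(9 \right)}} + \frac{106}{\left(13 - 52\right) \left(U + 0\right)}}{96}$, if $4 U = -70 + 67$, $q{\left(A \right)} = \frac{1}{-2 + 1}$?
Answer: $\frac{14113}{11232} \approx 1.2565$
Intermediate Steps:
$q{\left(A \right)} = -1$ ($q{\left(A \right)} = \frac{1}{-1} = -1$)
$U = - \frac{3}{4}$ ($U = \frac{-70 + 67}{4} = \frac{1}{4} \left(-3\right) = - \frac{3}{4} \approx -0.75$)
$\frac{- \frac{117}{q{\left(9 \right)}} + \frac{106}{\left(13 - 52\right) \left(U + 0\right)}}{96} = \frac{- \frac{117}{-1} + \frac{106}{\left(13 - 52\right) \left(- \frac{3}{4} + 0\right)}}{96} = \left(\left(-117\right) \left(-1\right) + \frac{106}{\left(-39\right) \left(- \frac{3}{4}\right)}\right) \frac{1}{96} = \left(117 + \frac{106}{\frac{117}{4}}\right) \frac{1}{96} = \left(117 + 106 \cdot \frac{4}{117}\right) \frac{1}{96} = \left(117 + \frac{424}{117}\right) \frac{1}{96} = \frac{14113}{117} \cdot \frac{1}{96} = \frac{14113}{11232}$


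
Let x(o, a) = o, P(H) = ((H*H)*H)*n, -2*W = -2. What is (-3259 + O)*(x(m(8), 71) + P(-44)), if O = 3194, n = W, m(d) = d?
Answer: 5536440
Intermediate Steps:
W = 1 (W = -½*(-2) = 1)
n = 1
P(H) = H³ (P(H) = ((H*H)*H)*1 = (H²*H)*1 = H³*1 = H³)
(-3259 + O)*(x(m(8), 71) + P(-44)) = (-3259 + 3194)*(8 + (-44)³) = -65*(8 - 85184) = -65*(-85176) = 5536440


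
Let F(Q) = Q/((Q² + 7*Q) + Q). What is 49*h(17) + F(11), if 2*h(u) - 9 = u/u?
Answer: 4656/19 ≈ 245.05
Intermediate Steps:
h(u) = 5 (h(u) = 9/2 + (u/u)/2 = 9/2 + (½)*1 = 9/2 + ½ = 5)
F(Q) = Q/(Q² + 8*Q)
49*h(17) + F(11) = 49*5 + 1/(8 + 11) = 245 + 1/19 = 4656/19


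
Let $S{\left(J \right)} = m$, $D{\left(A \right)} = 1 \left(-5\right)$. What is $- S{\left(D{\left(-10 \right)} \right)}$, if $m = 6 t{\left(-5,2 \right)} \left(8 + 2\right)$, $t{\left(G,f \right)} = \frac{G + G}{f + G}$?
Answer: $-200$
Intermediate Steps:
$D{\left(A \right)} = -5$
$t{\left(G,f \right)} = \frac{2 G}{G + f}$
$m = 200$ ($m = 6 \cdot 2 \left(-5\right) \frac{1}{-5 + 2} \left(8 + 2\right) = 6 \cdot 2 \left(-5\right) \frac{1}{-3} \cdot 10 = 6 \cdot 2 \left(-5\right) \left(- \frac{1}{3}\right) 10 = 6 \cdot \frac{10}{3} \cdot 10 = 20 \cdot 10 = 200$)
$S{\left(J \right)} = 200$
$- S{\left(D{\left(-10 \right)} \right)} = \left(-1\right) 200 = -200$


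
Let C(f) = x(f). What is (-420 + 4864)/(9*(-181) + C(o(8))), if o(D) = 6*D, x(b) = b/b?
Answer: -101/37 ≈ -2.7297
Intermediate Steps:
x(b) = 1
C(f) = 1
(-420 + 4864)/(9*(-181) + C(o(8))) = (-420 + 4864)/(9*(-181) + 1) = 4444/(-1629 + 1) = 4444/(-1628) = 4444*(-1/1628) = -101/37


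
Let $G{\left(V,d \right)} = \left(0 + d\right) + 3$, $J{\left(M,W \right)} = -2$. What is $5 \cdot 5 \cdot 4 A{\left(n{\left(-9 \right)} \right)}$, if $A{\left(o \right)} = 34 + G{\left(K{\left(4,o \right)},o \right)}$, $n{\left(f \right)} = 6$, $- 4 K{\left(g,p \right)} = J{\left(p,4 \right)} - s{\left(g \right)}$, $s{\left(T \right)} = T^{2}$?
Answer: $4300$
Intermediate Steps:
$K{\left(g,p \right)} = \frac{1}{2} + \frac{g^{2}}{4}$ ($K{\left(g,p \right)} = - \frac{-2 - g^{2}}{4} = \frac{1}{2} + \frac{g^{2}}{4}$)
$G{\left(V,d \right)} = 3 + d$ ($G{\left(V,d \right)} = d + 3 = 3 + d$)
$A{\left(o \right)} = 37 + o$ ($A{\left(o \right)} = 34 + \left(3 + o\right) = 37 + o$)
$5 \cdot 5 \cdot 4 A{\left(n{\left(-9 \right)} \right)} = 5 \cdot 5 \cdot 4 \left(37 + 6\right) = 25 \cdot 4 \cdot 43 = 100 \cdot 43 = 4300$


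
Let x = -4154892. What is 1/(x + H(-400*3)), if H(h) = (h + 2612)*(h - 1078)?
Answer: -1/7371428 ≈ -1.3566e-7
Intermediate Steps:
H(h) = (-1078 + h)*(2612 + h) (H(h) = (2612 + h)*(-1078 + h) = (-1078 + h)*(2612 + h))
1/(x + H(-400*3)) = 1/(-4154892 + (-2815736 + (-400*3)² + 1534*(-400*3))) = 1/(-4154892 + (-2815736 + (-1200)² + 1534*(-1200))) = 1/(-4154892 + (-2815736 + 1440000 - 1840800)) = 1/(-4154892 - 3216536) = 1/(-7371428) = -1/7371428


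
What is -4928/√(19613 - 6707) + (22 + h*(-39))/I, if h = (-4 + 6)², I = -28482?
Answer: 67/14241 - 2464*√1434/2151 ≈ -43.374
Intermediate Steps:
h = 4 (h = 2² = 4)
-4928/√(19613 - 6707) + (22 + h*(-39))/I = -4928/√(19613 - 6707) + (22 + 4*(-39))/(-28482) = -4928*√1434/4302 + (22 - 156)*(-1/28482) = -4928*√1434/4302 - 134*(-1/28482) = -2464*√1434/2151 + 67/14241 = 67/14241 - 2464*√1434/2151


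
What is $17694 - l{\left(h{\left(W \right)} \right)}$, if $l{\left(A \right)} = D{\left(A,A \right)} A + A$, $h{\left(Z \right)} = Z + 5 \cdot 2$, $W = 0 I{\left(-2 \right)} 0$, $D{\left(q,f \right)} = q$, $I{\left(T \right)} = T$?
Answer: $17584$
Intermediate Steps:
$W = 0$ ($W = 0 \left(-2\right) 0 = 0 \cdot 0 = 0$)
$h{\left(Z \right)} = 10 + Z$ ($h{\left(Z \right)} = Z + 10 = 10 + Z$)
$l{\left(A \right)} = A + A^{2}$ ($l{\left(A \right)} = A A + A = A^{2} + A = A + A^{2}$)
$17694 - l{\left(h{\left(W \right)} \right)} = 17694 - \left(10 + 0\right) \left(1 + \left(10 + 0\right)\right) = 17694 - 10 \left(1 + 10\right) = 17694 - 10 \cdot 11 = 17694 - 110 = 17584$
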